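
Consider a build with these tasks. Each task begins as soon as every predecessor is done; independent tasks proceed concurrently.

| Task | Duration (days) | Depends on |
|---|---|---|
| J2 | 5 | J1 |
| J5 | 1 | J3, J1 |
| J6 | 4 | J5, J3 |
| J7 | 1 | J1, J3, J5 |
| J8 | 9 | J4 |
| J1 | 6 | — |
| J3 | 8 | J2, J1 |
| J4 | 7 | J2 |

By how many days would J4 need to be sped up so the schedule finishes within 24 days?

3

Current finish: 27 days; target: 24.
J4 is on every critical path, so each day cut from J4 cuts the finish by one (this holds down to a finish of 24).
Need 27 − 24 = 3 days off J4 → J4 becomes 4 days, finish becomes 24.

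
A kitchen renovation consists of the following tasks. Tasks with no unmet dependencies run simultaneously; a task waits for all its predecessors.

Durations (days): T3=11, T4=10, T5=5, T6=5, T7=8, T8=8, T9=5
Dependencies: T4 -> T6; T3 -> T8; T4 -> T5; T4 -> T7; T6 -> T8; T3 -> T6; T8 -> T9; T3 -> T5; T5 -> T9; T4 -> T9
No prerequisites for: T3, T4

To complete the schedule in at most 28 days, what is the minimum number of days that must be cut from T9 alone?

1

Current finish: 29 days; target: 28.
T9 is on every critical path, so each day cut from T9 cuts the finish by one (this holds down to a finish of 25).
Need 29 − 28 = 1 day off T9 → T9 becomes 4 days, finish becomes 28.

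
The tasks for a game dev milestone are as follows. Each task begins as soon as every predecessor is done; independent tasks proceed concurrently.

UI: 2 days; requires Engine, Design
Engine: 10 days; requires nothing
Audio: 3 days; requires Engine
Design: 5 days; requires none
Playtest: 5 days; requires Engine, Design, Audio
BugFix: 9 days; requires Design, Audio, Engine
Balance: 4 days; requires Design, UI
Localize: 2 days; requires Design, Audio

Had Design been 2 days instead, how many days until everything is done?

The binding path is Engine→Audio→BugFix = 10+3+9 = 22; finish at 22 days.
Design has 8 days of float (longest path through it is 14).
The critical path is still Engine→Audio→BugFix; finish is now 22 days.

22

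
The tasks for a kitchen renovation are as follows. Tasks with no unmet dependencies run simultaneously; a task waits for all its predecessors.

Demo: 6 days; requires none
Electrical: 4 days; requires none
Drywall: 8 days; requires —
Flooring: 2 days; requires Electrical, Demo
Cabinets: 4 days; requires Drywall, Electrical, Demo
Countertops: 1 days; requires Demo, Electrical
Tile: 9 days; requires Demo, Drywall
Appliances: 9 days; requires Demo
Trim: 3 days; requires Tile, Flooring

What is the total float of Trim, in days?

0

Critical path: Drywall→Tile→Trim = 8+9+3 = 20, so the finish is 20 days.
Longest path through Trim: 20 days (earliest finish 20, latest finish 20).
Float = 20 − 20 = 0.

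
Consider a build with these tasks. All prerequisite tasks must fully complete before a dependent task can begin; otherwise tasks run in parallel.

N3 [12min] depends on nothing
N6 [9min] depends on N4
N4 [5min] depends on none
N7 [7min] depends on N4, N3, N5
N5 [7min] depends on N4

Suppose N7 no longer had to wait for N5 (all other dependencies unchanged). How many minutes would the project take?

19

Original critical path: N3→N7 = 12+7 = 19 ⇒ 19 minutes.
Dropping N5→N7 doesn't change N7's earliest start (12); another predecessor still binds.
After: N3→N7 = 12+7 = 19 → 19 minutes.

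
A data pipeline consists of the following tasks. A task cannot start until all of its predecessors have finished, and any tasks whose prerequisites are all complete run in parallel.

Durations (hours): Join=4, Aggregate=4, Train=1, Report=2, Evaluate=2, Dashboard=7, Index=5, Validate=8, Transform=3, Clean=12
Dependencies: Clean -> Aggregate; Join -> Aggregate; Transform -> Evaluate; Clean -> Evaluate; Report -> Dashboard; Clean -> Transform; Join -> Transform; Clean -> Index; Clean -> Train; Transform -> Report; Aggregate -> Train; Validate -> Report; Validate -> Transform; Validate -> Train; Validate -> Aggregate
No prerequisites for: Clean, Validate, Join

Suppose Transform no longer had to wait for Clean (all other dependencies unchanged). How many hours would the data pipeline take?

Before: longest chain Clean→Transform→Report→Dashboard = 12+3+2+7 = 24, finish 24.
Without Clean→Transform, Transform's earliest start moves from 12 to 8.
The longest chain is now Validate→Transform→Report→Dashboard = 8+3+2+7 = 20, so the data pipeline takes 20 hours.

20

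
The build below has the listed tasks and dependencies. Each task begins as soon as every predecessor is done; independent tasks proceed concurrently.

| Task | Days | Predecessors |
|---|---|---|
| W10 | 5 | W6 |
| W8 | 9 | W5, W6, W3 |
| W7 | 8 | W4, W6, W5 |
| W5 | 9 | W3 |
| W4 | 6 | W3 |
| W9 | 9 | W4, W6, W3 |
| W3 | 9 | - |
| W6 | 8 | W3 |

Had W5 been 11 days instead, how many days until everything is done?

29

Critical path before the change: W3→W5→W8 = 9+9+9 = 27 giving 27 days.
W5 lies on that path, so at 11 days the path becomes 29 days.
No other chain overtakes it, so the finish is 29 days.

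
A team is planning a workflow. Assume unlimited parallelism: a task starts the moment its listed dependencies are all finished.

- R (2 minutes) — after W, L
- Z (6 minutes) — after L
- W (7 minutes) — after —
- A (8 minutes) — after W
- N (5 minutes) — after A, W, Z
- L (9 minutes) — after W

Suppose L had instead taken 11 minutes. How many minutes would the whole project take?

Critical path before the change: W→L→Z→N = 7+9+6+5 = 27 giving 27 minutes.
L lies on that path, so at 11 minutes the path becomes 29 minutes.
The critical path is still W→L→Z→N; finish is now 29 minutes.

29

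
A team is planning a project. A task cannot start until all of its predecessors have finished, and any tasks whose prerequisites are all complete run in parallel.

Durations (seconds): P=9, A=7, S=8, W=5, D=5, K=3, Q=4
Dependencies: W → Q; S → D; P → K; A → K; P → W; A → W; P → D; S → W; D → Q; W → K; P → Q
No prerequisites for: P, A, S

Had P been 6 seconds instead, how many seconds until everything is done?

17

Actual critical path: P→W→Q = 9+5+4 = 18 ⇒ 18 seconds.
P lies on that path, so at 6 seconds the path becomes 15 seconds.
New critical path: S→W→Q = 8+5+4 = 17 ⇒ 17 seconds.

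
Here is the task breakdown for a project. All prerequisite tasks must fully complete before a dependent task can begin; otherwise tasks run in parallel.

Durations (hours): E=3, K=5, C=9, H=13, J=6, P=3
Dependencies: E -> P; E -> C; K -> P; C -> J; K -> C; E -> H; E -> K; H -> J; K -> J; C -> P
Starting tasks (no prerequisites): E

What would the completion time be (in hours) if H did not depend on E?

23

With the dependency in place, E→K→C→J = 3+5+9+6 = 23 sets the finish at 23 hours.
Without E→H, H's earliest start moves from 3 to 0.
New critical path: E→K→C→J = 3+5+9+6 = 23 ⇒ 23 hours.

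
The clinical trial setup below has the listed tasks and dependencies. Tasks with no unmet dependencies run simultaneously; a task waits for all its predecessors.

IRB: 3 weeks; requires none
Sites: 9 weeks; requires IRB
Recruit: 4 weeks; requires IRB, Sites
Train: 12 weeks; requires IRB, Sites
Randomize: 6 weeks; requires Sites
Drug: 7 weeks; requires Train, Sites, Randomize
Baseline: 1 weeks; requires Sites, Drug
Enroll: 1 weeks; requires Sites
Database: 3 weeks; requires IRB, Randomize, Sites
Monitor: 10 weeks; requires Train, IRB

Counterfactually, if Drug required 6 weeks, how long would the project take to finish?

Critical path before the change: IRB→Sites→Train→Monitor = 3+9+12+10 = 34 giving 34 weeks.
Drug is off the critical path — its longest chain is 32 weeks, giving 2 of slack.
That remains the longest chain; total 34 weeks.

34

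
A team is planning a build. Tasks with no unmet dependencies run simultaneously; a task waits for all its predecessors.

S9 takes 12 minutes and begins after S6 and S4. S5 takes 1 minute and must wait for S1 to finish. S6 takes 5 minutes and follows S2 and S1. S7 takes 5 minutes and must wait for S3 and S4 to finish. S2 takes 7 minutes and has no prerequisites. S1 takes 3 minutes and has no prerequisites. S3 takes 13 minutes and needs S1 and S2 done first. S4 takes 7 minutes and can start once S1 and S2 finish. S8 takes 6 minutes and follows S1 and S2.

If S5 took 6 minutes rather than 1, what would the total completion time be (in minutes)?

26

As given, the longest chain is S2→S4→S9 = 7+7+12 = 26, so the finish is 26 minutes.
S5 has 22 minutes of float (longest path through it is 4).
The critical path is still S2→S4→S9; finish is now 26 minutes.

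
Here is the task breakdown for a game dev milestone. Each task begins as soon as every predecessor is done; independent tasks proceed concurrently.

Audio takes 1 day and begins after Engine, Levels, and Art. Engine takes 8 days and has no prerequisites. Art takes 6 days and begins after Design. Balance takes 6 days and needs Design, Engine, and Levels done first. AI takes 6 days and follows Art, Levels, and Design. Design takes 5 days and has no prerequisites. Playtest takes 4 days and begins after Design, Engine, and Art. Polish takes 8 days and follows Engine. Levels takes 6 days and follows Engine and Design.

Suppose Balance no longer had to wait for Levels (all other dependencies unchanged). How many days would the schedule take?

20

Before: longest chain Engine→Levels→AI = 8+6+6 = 20, finish 20.
Without Levels→Balance, Balance's earliest start moves from 14 to 8.
The longest chain is now Engine→Levels→AI = 8+6+6 = 20, so the schedule takes 20 days.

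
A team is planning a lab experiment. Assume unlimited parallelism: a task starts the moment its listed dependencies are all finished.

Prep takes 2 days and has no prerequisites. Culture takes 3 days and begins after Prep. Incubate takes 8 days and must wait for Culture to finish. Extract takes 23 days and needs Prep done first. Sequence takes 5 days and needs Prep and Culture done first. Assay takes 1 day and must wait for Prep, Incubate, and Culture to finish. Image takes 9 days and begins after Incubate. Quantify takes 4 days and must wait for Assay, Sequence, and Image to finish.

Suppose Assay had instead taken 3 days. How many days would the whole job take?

26

The binding path is Prep→Culture→Incubate→Image→Quantify = 2+3+8+9+4 = 26; finish at 26 days.
The longest path through Assay is only 18 days, so Assay has float 8.
The critical path is still Prep→Culture→Incubate→Image→Quantify; finish is now 26 days.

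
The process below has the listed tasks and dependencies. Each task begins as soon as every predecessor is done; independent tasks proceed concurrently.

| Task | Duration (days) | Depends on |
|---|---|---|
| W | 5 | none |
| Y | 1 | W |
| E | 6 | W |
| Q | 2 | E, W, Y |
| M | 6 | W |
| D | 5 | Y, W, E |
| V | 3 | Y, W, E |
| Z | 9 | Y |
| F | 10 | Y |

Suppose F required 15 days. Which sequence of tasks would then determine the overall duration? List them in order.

Actual critical path: W→Y→F = 5+1+10 = 16 ⇒ 16 days.
Since F is critical, the +5 change carries straight to that chain (now 21 days).
No other chain overtakes it, so the finish is 21 days.

W, Y, F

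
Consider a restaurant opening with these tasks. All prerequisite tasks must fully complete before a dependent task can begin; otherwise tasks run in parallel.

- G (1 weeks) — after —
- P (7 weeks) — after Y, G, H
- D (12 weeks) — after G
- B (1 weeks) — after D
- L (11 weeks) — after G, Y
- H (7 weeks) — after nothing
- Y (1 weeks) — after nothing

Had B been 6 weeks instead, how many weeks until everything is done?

19

The binding path is G→D→B = 1+12+1 = 14; finish at 14 weeks.
B is on the critical path; changing it to 6 makes that path 19 weeks.
That remains the longest chain; total 19 weeks.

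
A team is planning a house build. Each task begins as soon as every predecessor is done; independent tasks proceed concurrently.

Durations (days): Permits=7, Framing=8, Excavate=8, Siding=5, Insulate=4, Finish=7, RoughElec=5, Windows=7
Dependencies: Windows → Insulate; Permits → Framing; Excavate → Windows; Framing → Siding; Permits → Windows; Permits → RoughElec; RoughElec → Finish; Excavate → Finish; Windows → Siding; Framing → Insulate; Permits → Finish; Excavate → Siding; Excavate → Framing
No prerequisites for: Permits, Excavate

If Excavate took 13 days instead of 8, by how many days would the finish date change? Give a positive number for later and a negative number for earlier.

5

Critical path before the change: Excavate→Framing→Siding = 8+8+5 = 21 giving 21 days.
Since Excavate is critical, the +5 change carries straight to that chain (now 26 days).
That remains the longest chain; total 26 days.
Change in finish: 26 − 21 = +5 days.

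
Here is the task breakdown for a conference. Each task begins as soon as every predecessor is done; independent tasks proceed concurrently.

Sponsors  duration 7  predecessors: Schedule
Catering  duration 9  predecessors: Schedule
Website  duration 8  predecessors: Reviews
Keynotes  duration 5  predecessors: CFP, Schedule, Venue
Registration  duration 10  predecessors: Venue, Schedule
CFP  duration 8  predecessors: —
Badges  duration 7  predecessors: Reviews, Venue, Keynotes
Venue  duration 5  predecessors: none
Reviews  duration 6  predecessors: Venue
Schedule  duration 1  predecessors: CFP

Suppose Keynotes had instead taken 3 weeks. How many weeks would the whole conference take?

19

The binding path is CFP→Schedule→Keynotes→Badges = 8+1+5+7 = 21; finish at 21 weeks.
Keynotes lies on that path, so at 3 weeks the path becomes 19 weeks.
New critical path: Venue→Reviews→Website = 5+6+8 = 19 ⇒ 19 weeks.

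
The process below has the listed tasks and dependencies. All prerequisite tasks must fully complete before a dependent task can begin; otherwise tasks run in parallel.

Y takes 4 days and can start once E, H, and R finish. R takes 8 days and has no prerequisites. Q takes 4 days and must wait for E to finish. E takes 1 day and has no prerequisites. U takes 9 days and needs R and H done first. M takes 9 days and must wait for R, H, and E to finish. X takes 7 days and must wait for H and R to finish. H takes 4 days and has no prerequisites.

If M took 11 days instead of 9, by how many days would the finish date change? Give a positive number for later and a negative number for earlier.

2

Baseline: R→M = 8+9 = 17 → 17 days.
M lies on that path, so at 11 days the path becomes 19 days.
The critical path is still R→M; finish is now 19 days.
Change in finish: 19 − 17 = +2 days.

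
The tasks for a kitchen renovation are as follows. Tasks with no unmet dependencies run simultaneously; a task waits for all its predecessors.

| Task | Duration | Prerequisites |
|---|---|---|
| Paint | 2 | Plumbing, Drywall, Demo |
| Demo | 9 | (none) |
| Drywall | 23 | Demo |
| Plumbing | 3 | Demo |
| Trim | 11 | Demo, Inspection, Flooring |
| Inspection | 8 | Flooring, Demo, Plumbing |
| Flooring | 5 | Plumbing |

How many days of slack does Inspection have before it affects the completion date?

The longest chain is Demo→Plumbing→Flooring→Inspection→Trim = 9+3+5+8+11 = 36; overall finish 36 days.
The longest chain containing Inspection totals 36 days.
Slack of Inspection = 17 − 17 = 0 days.

0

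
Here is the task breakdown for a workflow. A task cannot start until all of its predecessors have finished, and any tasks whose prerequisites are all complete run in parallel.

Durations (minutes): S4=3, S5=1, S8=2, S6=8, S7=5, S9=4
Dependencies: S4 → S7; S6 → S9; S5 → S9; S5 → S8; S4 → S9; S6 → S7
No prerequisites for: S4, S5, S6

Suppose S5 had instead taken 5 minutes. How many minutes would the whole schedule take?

13

As given, the longest chain is S6→S7 = 8+5 = 13, so the finish is 13 minutes.
S5 has 8 minutes of float (longest path through it is 5).
The critical path is still S6→S7; finish is now 13 minutes.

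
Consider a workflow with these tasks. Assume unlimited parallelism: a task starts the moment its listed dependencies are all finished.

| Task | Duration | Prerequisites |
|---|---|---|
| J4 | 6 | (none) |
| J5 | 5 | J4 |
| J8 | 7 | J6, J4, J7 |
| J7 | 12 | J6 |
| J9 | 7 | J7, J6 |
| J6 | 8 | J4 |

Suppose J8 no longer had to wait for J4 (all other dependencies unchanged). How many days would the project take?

33

With the dependency in place, J4→J6→J7→J8 = 6+8+12+7 = 33 sets the finish at 33 days.
Dropping J4→J8 doesn't change J8's earliest start (26); another predecessor still binds.
After: J4→J6→J7→J8 = 6+8+12+7 = 33 → 33 days.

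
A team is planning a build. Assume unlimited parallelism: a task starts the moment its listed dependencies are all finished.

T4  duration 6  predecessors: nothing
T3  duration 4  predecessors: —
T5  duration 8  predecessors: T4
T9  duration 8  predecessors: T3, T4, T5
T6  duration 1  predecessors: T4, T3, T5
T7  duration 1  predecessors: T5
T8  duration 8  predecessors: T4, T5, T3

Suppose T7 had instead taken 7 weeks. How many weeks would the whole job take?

22

Critical path before the change: T4→T5→T8 = 6+8+8 = 22 giving 22 weeks.
T7 is off the critical path — its longest chain is 15 weeks, giving 7 of slack.
No other chain overtakes it, so the finish is 22 weeks.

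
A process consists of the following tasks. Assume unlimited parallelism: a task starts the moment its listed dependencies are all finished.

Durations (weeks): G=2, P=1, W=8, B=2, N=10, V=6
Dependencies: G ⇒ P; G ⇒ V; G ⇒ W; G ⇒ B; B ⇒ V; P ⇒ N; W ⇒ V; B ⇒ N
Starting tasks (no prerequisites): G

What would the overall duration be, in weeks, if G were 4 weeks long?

18

Critical path before the change: G→W→V = 2+8+6 = 16 giving 16 weeks.
Since G is critical, the +2 change carries straight to that chain (now 18 weeks).
That remains the longest chain; total 18 weeks.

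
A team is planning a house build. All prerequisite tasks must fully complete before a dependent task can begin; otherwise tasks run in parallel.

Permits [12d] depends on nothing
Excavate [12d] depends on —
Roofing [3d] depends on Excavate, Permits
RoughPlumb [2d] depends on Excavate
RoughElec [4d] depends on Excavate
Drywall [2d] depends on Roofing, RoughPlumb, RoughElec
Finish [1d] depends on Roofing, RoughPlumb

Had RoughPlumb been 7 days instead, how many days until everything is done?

Actual critical path: Excavate→RoughElec→Drywall = 12+4+2 = 18 ⇒ 18 days.
RoughPlumb is off the critical path — its longest chain is 16 days, giving 2 of slack.
The binding chain switches to Excavate→RoughPlumb→Drywall = 12+7+2 = 21; finish 21 days.

21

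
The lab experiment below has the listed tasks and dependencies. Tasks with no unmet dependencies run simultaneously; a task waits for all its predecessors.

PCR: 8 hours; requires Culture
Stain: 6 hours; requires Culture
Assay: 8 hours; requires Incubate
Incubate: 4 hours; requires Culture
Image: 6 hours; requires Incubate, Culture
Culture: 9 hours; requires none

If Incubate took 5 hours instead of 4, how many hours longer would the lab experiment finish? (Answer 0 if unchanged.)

1

Critical path before the change: Culture→Incubate→Assay = 9+4+8 = 21 giving 21 hours.
Incubate lies on that path, so at 5 hours the path becomes 22 hours.
That remains the longest chain; total 22 hours.
Change in finish: 22 − 21 = +1 hours.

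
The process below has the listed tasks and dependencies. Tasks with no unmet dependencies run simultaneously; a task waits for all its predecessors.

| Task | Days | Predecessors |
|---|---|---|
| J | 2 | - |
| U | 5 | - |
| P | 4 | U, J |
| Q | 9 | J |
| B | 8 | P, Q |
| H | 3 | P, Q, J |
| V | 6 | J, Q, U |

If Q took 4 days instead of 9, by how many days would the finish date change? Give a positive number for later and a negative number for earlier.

-2

Critical path before the change: J→Q→B = 2+9+8 = 19 giving 19 days.
Since Q is critical, the -5 change carries straight to that chain (now 14 days).
New critical path: U→P→B = 5+4+8 = 17 ⇒ 17 days.
Change in finish: 17 − 19 = -2 days.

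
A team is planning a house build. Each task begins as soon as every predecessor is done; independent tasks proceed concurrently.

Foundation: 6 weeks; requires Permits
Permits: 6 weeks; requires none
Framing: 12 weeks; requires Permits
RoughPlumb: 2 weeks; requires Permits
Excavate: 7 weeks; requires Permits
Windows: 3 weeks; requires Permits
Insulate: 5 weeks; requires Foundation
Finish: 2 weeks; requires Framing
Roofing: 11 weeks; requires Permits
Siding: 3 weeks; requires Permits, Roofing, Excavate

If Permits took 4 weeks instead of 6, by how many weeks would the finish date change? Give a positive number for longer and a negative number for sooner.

-2

Critical path before the change: Permits→Framing→Finish = 6+12+2 = 20 giving 20 weeks.
Permits lies on that path, so at 4 weeks the path becomes 18 weeks.
The critical path is still Permits→Framing→Finish; finish is now 18 weeks.
Change in finish: 18 − 20 = -2 weeks.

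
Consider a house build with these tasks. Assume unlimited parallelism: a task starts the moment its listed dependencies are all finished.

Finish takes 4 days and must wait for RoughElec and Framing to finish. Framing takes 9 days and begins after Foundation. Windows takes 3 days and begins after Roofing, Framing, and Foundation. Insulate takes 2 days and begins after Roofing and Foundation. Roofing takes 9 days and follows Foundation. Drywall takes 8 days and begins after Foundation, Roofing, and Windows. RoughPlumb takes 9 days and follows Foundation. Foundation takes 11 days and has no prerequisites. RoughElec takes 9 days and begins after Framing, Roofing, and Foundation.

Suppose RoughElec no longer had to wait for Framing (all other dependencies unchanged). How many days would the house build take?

33

Original critical path: Foundation→Framing→RoughElec→Finish = 11+9+9+4 = 33 ⇒ 33 days.
Dropping Framing→RoughElec doesn't change RoughElec's earliest start (20); another predecessor still binds.
New critical path: Foundation→Roofing→RoughElec→Finish = 11+9+9+4 = 33 ⇒ 33 days.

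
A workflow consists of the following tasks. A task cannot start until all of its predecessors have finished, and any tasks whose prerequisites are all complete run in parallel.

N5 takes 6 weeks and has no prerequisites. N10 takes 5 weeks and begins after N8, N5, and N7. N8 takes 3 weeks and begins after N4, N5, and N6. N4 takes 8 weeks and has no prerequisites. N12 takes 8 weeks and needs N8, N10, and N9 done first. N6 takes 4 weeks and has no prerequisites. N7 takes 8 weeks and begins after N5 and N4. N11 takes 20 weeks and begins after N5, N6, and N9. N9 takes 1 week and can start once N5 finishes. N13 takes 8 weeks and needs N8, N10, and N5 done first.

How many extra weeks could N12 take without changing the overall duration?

0

The longest chain is N4→N7→N10→N12 = 8+8+5+8 = 29; overall finish 29 weeks.
The longest chain containing N12 totals 29 weeks.
Slack of N12 = 21 − 21 = 0 weeks.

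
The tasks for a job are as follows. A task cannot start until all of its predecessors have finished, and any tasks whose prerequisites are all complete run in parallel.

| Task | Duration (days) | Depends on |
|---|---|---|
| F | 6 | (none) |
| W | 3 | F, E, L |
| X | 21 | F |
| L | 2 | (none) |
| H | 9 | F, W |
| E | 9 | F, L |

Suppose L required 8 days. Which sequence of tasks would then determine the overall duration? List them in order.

L, E, W, H

The binding path is F→E→W→H = 6+9+3+9 = 27; finish at 27 days.
L has 4 days of float (longest path through it is 23).
New critical path: L→E→W→H = 8+9+3+9 = 29 ⇒ 29 days.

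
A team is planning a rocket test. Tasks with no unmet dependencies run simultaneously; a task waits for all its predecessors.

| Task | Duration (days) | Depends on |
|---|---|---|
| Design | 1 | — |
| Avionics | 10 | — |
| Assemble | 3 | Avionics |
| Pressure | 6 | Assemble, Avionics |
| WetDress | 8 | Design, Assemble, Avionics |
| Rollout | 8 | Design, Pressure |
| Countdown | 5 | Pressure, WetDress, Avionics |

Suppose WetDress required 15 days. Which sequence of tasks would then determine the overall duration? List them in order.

Avionics, Assemble, WetDress, Countdown

The binding path is Avionics→Assemble→Pressure→Rollout = 10+3+6+8 = 27; finish at 27 days.
WetDress is off the critical path — its longest chain is 26 days, giving 1 of slack.
New critical path: Avionics→Assemble→WetDress→Countdown = 10+3+15+5 = 33 ⇒ 33 days.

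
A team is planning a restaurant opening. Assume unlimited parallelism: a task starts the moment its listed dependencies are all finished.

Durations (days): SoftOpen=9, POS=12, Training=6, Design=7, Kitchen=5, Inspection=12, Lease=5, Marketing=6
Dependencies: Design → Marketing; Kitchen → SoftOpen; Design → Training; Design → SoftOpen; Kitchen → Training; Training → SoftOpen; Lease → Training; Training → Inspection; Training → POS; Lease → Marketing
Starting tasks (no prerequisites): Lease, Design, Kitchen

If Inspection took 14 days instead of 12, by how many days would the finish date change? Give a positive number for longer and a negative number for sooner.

2

As given, the longest chain is Design→Training→Inspection = 7+6+12 = 25, so the finish is 25 days.
Since Inspection is critical, the +2 change carries straight to that chain (now 27 days).
No other chain overtakes it, so the finish is 27 days.
Change in finish: 27 − 25 = +2 days.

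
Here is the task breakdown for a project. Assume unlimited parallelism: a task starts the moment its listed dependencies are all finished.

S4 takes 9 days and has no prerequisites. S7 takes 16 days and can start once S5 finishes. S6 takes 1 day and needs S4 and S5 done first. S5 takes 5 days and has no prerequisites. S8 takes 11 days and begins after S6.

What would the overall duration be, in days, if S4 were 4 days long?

Baseline: S4→S6→S8 = 9+1+11 = 21 → 21 days.
S4 is on the critical path; changing it to 4 makes that path 16 days.
New critical path: S5→S7 = 5+16 = 21 ⇒ 21 days.

21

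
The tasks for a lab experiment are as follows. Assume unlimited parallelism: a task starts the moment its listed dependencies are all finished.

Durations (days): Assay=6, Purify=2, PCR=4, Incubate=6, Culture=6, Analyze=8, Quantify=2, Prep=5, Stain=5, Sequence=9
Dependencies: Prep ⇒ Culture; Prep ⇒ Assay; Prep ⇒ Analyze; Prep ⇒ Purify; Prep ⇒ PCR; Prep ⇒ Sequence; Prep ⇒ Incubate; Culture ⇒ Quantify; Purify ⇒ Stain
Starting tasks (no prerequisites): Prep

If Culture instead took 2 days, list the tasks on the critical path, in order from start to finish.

Prep, Sequence

As given, the longest chain is Prep→Sequence = 5+9 = 14, so the finish is 14 days.
Culture is off the critical path — its longest chain is 13 days, giving 1 of slack.
No other chain overtakes it, so the finish is 14 days.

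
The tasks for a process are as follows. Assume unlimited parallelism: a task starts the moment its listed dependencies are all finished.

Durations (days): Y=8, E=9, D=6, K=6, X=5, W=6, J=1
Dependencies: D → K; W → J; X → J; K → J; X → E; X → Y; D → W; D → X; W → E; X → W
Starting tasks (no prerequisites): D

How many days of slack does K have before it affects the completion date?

Critical path: D→X→W→E = 6+5+6+9 = 26, so the finish is 26 days.
The longest chain containing K totals 13 days.
So K can slip 25 − 12 = 13 days.

13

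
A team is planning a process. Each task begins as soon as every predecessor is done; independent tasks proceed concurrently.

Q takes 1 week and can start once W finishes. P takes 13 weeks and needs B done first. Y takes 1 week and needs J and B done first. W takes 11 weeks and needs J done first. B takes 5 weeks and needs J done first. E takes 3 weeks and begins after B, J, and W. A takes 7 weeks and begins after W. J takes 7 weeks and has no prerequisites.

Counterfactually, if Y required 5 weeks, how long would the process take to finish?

Baseline: J→B→P = 7+5+13 = 25 → 25 weeks.
Y is off the critical path — its longest chain is 13 weeks, giving 12 of slack.
The critical path is still J→B→P; finish is now 25 weeks.

25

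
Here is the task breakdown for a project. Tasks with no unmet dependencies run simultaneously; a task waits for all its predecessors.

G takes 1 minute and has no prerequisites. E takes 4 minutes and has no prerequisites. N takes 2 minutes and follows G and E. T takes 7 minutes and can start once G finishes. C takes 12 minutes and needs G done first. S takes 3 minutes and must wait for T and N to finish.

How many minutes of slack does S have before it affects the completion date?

2

G→C = 1+12 = 13 sets the makespan at 13 minutes.
The longest chain containing S totals 11 minutes.
Slack of S = 10 − 8 = 2 minutes.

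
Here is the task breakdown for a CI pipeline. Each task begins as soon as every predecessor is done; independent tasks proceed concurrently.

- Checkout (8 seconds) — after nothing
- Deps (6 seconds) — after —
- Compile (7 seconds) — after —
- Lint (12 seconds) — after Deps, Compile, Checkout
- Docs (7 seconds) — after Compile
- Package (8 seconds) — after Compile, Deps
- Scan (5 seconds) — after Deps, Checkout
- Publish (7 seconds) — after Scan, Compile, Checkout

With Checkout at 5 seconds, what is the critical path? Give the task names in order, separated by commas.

Compile, Lint

Actual critical path: Checkout→Lint = 8+12 = 20 ⇒ 20 seconds.
Since Checkout is critical, the -3 change carries straight to that chain (now 17 seconds).
The binding chain switches to Compile→Lint = 7+12 = 19; finish 19 seconds.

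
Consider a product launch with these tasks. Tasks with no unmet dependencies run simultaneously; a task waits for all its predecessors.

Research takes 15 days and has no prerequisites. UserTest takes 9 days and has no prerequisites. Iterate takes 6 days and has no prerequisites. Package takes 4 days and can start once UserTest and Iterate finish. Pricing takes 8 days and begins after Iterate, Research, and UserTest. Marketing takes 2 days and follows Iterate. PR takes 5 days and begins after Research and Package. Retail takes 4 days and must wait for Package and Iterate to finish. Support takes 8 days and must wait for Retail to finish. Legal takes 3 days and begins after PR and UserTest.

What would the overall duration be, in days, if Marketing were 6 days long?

As given, the longest chain is UserTest→Package→Retail→Support = 9+4+4+8 = 25, so the finish is 25 days.
Marketing is off the critical path — its longest chain is 8 days, giving 17 of slack.
No other chain overtakes it, so the finish is 25 days.

25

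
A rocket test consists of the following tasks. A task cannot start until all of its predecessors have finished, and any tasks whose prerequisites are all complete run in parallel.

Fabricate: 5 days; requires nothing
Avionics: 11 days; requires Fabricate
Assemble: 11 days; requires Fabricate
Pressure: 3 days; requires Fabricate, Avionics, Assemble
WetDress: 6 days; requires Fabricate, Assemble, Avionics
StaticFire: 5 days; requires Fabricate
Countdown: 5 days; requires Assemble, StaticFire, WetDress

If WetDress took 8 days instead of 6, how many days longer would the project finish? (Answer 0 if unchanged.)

Critical path before the change: Fabricate→Avionics→WetDress→Countdown = 5+11+6+5 = 27 giving 27 days.
WetDress lies on that path, so at 8 days the path becomes 29 days.
No other chain overtakes it, so the finish is 29 days.
Change in finish: 29 − 27 = +2 days.

2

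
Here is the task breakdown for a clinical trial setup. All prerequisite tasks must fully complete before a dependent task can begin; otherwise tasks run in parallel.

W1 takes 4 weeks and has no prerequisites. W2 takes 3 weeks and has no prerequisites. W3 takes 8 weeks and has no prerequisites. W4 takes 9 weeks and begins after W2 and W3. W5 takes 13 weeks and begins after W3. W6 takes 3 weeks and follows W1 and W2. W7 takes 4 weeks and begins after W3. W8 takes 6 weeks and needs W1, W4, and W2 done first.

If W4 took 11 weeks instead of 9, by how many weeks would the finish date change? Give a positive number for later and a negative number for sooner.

As given, the longest chain is W3→W4→W8 = 8+9+6 = 23, so the finish is 23 weeks.
W4 lies on that path, so at 11 weeks the path becomes 25 weeks.
No other chain overtakes it, so the finish is 25 weeks.
Change in finish: 25 − 23 = +2 weeks.

2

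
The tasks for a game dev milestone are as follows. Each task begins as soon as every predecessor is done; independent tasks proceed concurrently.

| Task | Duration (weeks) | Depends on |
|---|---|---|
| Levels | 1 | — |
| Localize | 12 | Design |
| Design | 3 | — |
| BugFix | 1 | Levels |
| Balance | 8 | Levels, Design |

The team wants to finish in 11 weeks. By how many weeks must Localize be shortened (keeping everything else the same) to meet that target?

4

Current finish: 15 weeks; target: 11.
Localize is on every critical path, so each week cut from Localize cuts the finish by one (this holds down to a finish of 11).
Need 15 − 11 = 4 weeks off Localize → Localize becomes 8 weeks, finish becomes 11.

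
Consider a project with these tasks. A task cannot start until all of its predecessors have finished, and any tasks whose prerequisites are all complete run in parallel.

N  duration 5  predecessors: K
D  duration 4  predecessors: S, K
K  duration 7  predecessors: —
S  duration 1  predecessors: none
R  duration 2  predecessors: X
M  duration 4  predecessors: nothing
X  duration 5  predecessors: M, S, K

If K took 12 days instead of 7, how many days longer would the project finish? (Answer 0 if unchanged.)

Baseline: K→X→R = 7+5+2 = 14 → 14 days.
K lies on that path, so at 12 days the path becomes 19 days.
That remains the longest chain; total 19 days.
Change in finish: 19 − 14 = +5 days.

5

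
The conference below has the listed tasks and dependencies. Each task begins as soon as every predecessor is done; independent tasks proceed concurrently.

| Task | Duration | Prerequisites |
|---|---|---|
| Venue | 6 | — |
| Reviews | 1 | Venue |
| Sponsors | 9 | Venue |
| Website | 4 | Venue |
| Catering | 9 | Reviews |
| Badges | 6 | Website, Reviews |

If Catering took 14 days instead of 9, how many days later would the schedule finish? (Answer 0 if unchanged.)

As given, the longest chain is Venue→Reviews→Catering = 6+1+9 = 16, so the finish is 16 days.
Catering is on the critical path; changing it to 14 makes that path 21 days.
No other chain overtakes it, so the finish is 21 days.
Change in finish: 21 − 16 = +5 days.

5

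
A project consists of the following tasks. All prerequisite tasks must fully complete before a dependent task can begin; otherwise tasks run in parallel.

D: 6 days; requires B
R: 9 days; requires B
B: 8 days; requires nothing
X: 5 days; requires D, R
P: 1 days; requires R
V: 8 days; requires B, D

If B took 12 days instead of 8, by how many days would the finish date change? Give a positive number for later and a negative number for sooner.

4

Baseline: B→D→V = 8+6+8 = 22 → 22 days.
B is on the critical path; changing it to 12 makes that path 26 days.
The critical path is still B→D→V; finish is now 26 days.
Change in finish: 26 − 22 = +4 days.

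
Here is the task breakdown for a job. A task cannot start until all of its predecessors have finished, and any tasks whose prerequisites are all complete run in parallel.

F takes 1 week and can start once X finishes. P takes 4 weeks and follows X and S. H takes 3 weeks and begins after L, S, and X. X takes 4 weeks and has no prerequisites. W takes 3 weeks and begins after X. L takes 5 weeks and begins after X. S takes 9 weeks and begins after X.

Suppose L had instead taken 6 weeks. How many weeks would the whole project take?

Critical path before the change: X→S→P = 4+9+4 = 17 giving 17 weeks.
The longest path through L is only 12 weeks, so L has float 5.
The critical path is still X→S→P; finish is now 17 weeks.

17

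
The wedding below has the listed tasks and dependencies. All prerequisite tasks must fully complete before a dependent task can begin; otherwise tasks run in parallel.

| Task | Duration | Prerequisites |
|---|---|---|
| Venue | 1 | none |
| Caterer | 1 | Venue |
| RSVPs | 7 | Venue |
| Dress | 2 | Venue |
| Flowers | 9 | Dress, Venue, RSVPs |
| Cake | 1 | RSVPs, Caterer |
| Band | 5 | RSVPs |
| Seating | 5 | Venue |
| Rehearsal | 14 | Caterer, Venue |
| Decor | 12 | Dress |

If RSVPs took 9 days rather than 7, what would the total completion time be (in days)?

19

Critical path before the change: Venue→RSVPs→Flowers = 1+7+9 = 17 giving 17 days.
RSVPs is on the critical path; changing it to 9 makes that path 19 days.
No other chain overtakes it, so the finish is 19 days.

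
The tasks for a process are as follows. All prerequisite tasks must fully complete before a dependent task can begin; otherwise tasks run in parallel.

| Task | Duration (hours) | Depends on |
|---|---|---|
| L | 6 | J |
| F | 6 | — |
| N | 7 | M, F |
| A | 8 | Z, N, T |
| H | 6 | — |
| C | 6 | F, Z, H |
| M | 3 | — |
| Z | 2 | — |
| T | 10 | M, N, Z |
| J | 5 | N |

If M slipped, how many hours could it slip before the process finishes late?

3

Critical path: F→N→T→A = 6+7+10+8 = 31, so the finish is 31 hours.
The longest chain containing M totals 28 hours.
Slack of M = 3 − 0 = 3 hours.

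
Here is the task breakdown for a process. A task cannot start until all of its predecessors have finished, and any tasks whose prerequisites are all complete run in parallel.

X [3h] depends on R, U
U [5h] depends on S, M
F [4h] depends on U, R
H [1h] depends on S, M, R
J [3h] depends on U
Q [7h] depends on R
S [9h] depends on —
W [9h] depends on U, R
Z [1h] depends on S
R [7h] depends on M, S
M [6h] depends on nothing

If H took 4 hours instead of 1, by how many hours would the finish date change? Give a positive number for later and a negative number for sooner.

Baseline: S→R→W = 9+7+9 = 25 → 25 hours.
H has 8 hours of float (longest path through it is 17).
No other chain overtakes it, so the finish is 25 hours.
Change in finish: 25 − 25 = +0 hours.

0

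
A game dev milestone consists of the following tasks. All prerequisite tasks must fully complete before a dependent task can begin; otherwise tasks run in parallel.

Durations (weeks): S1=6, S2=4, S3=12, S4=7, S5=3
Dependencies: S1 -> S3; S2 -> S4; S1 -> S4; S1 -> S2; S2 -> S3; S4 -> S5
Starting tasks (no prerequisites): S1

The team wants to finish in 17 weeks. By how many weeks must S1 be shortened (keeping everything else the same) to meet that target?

Current finish: 22 weeks; target: 17.
S1 is on every critical path, so each week cut from S1 cuts the finish by one (this holds down to a finish of 17).
Need 22 − 17 = 5 weeks off S1 → S1 becomes 1 week, finish becomes 17.

5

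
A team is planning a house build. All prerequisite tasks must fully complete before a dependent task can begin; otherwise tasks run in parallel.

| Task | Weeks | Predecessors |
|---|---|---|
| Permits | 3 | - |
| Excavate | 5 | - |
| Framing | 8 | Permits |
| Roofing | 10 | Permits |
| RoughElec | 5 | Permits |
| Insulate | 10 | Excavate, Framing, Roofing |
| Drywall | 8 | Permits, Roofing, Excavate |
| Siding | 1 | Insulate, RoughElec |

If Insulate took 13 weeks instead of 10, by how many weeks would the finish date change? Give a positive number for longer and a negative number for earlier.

3

As given, the longest chain is Permits→Roofing→Insulate→Siding = 3+10+10+1 = 24, so the finish is 24 weeks.
Insulate lies on that path, so at 13 weeks the path becomes 27 weeks.
No other chain overtakes it, so the finish is 27 weeks.
Change in finish: 27 − 24 = +3 weeks.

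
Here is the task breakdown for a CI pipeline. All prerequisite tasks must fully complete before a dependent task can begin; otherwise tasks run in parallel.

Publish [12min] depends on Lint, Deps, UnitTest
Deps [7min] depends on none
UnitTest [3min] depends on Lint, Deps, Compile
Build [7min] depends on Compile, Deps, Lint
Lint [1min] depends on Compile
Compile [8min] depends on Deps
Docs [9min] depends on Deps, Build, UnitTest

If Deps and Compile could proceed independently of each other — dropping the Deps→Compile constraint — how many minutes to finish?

Original critical path: Deps→Compile→Lint→Build→Docs = 7+8+1+7+9 = 32 ⇒ 32 minutes.
Without Deps→Compile, Compile's earliest start moves from 7 to 0.
After: Compile→Lint→Build→Docs = 8+1+7+9 = 25 → 25 minutes.

25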